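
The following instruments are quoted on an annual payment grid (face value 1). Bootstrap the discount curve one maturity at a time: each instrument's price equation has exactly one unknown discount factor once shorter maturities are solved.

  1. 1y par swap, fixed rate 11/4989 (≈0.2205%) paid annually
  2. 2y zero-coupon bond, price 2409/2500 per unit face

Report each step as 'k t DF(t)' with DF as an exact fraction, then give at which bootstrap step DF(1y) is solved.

1 1 4989/5000
2 2 2409/2500
DF(1y) is solved at step 1

step 1 [1y] swap r/1=11/4989: DF=(1 − 11/4989·(0))/(1+11/4989) = 4989/5000 ≈ 0.997800
step 2 [2y] zero: DF = P = 2409/2500 ≈ 0.963600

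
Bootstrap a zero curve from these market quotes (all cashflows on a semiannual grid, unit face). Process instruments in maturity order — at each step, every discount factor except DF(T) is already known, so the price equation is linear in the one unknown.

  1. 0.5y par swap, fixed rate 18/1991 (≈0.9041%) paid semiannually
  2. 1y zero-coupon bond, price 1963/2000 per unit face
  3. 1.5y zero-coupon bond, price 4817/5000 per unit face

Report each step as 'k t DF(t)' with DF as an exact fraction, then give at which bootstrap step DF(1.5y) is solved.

1 1/2 1991/2000
2 1 1963/2000
3 3/2 4817/5000
DF(1.5y) is solved at step 3

step 1 [0.5y] swap r/2=9/1991: DF=(1 − 9/1991·(0))/(1+9/1991) = 1991/2000 ≈ 0.995500
step 2 [1y] zero: DF = P = 1963/2000 ≈ 0.981500
step 3 [1.5y] zero: DF = P = 4817/5000 ≈ 0.963400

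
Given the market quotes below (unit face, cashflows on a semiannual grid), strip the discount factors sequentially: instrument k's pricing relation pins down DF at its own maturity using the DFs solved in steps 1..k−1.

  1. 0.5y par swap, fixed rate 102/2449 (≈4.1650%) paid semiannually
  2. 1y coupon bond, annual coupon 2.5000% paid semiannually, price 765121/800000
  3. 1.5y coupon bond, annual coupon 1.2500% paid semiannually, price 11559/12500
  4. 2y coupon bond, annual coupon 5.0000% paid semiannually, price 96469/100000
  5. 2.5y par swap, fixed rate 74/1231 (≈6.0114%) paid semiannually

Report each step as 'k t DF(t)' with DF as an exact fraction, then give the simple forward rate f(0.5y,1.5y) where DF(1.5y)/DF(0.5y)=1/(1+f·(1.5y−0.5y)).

step 1 [0.5y] swap r/2=51/2449: DF=(1 − 51/2449·(0))/(1+51/2449) = 2449/2500 ≈ 0.979600
step 2 [1y] bond c/2=1/80: DF=(765121/800000 − 1/80·(0.979600))/(1+1/80) = 373/400 ≈ 0.932500
step 3 [1.5y] bond c/2=1/160: DF=(11559/12500 − 1/160·(0.979600+0.932500))/(1+1/160) = 9071/10000 ≈ 0.907100
step 4 [2y] bond c/2=1/40: DF=(96469/100000 − 1/40·(0.979600+0.932500+0.907100))/(1+1/40) = 2181/2500 ≈ 0.872400
step 5 [2.5y] swap r/2=37/1231: DF=(1 − 37/1231·(0.979600+0.932500+0.907100+0.872400))/(1+37/1231) = 8631/10000 ≈ 0.863100

1 1/2 2449/2500
2 1 373/400
3 3/2 9071/10000
4 2 2181/2500
5 5/2 8631/10000
f(0.5y,1.5y) = ((2449/2500)/(9071/10000) − 1)/(1) = 725/9071 ≈ 7.9925%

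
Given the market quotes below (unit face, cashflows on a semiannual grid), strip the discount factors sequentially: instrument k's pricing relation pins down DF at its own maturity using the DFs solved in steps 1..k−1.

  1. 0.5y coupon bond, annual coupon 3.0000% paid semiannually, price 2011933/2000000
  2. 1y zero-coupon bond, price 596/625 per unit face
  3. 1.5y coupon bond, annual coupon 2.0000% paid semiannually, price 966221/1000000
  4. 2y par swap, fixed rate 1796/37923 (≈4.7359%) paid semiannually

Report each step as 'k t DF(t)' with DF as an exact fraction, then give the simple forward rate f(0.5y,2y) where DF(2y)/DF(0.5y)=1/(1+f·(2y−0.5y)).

step 1 [0.5y] bond c/2=3/200: DF=(2011933/2000000 − 3/200·(0))/(1+3/200) = 9911/10000 ≈ 0.991100
step 2 [1y] zero: DF = P = 596/625 ≈ 0.953600
step 3 [1.5y] bond c/2=1/100: DF=(966221/1000000 − 1/100·(0.991100+0.953600))/(1+1/100) = 4687/5000 ≈ 0.937400
step 4 [2y] swap r/2=898/37923: DF=(1 − 898/37923·(0.991100+0.953600+0.937400))/(1+898/37923) = 4551/5000 ≈ 0.910200

1 1/2 9911/10000
2 1 596/625
3 3/2 4687/5000
4 2 4551/5000
f(0.5y,2y) = ((9911/10000)/(4551/5000) − 1)/(3/2) = 809/13653 ≈ 5.9254%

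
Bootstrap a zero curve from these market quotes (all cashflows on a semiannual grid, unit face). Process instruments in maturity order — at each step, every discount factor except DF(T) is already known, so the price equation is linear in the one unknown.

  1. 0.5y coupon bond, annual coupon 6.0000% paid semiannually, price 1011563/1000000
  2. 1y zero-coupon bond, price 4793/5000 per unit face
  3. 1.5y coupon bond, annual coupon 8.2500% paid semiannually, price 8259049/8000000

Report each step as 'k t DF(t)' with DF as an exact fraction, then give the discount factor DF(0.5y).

step 1 [0.5y] bond c/2=3/100: DF=(1011563/1000000 − 3/100·(0))/(1+3/100) = 9821/10000 ≈ 0.982100
step 2 [1y] zero: DF = P = 4793/5000 ≈ 0.958600
step 3 [1.5y] bond c/2=33/800: DF=(8259049/8000000 − 33/800·(0.982100+0.958600))/(1+33/800) = 4573/5000 ≈ 0.914600

1 1/2 9821/10000
2 1 4793/5000
3 3/2 4573/5000
DF(0.5y) = 9821/10000 ≈ 0.982100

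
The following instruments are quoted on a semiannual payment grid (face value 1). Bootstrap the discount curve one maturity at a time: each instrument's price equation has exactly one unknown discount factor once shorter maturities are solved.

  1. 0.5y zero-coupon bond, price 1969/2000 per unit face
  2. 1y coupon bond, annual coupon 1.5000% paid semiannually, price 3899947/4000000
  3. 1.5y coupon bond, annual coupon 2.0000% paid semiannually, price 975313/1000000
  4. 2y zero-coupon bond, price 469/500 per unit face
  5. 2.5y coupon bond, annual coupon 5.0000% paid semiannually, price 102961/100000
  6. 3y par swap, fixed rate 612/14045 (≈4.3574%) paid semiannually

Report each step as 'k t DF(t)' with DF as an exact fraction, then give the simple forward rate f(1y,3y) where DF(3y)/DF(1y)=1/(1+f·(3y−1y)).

step 1 [0.5y] zero: DF = P = 1969/2000 ≈ 0.984500
step 2 [1y] bond c/2=3/400: DF=(3899947/4000000 − 3/400·(0.984500))/(1+3/400) = 2401/2500 ≈ 0.960400
step 3 [1.5y] bond c/2=1/100: DF=(975313/1000000 − 1/100·(0.984500+0.960400))/(1+1/100) = 1183/1250 ≈ 0.946400
step 4 [2y] zero: DF = P = 469/500 ≈ 0.938000
step 5 [2.5y] bond c/2=1/40: DF=(102961/100000 − 1/40·(0.984500+0.960400+0.946400+0.938000))/(1+1/40) = 9111/10000 ≈ 0.911100
step 6 [3y] swap r/2=306/14045: DF=(1 − 306/14045·(0.984500+0.960400+0.946400+0.938000+0.911100))/(1+306/14045) = 1097/1250 ≈ 0.877600

1 1/2 1969/2000
2 1 2401/2500
3 3/2 1183/1250
4 2 469/500
5 5/2 9111/10000
6 3 1097/1250
f(1y,3y) = ((2401/2500)/(1097/1250) − 1)/(2) = 207/4388 ≈ 4.7174%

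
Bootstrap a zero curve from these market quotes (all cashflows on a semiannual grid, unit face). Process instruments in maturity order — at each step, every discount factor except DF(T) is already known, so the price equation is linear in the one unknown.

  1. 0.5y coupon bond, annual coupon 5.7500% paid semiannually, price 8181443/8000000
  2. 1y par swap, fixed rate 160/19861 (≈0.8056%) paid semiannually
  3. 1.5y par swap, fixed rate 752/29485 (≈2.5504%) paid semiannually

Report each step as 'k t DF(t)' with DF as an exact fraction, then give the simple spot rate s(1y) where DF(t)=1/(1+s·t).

step 1 [0.5y] bond c/2=23/800: DF=(8181443/8000000 − 23/800·(0))/(1+23/800) = 9941/10000 ≈ 0.994100
step 2 [1y] swap r/2=80/19861: DF=(1 − 80/19861·(0.994100))/(1+80/19861) = 124/125 ≈ 0.992000
step 3 [1.5y] swap r/2=376/29485: DF=(1 − 376/29485·(0.994100+0.992000))/(1+376/29485) = 1203/1250 ≈ 0.962400

1 1/2 9941/10000
2 1 124/125
3 3/2 1203/1250
s(1y) = (1/(124/125) − 1)/(1) = 1/124 ≈ 0.8065%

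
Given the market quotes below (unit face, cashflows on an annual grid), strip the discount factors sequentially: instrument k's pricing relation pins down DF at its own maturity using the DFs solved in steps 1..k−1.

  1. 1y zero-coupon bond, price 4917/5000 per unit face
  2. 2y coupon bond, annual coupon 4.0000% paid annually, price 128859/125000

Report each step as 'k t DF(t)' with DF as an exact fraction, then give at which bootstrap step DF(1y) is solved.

1 1 4917/5000
2 2 4767/5000
DF(1y) is solved at step 1

step 1 [1y] zero: DF = P = 4917/5000 ≈ 0.983400
step 2 [2y] bond c/1=1/25: DF=(128859/125000 − 1/25·(0.983400))/(1+1/25) = 4767/5000 ≈ 0.953400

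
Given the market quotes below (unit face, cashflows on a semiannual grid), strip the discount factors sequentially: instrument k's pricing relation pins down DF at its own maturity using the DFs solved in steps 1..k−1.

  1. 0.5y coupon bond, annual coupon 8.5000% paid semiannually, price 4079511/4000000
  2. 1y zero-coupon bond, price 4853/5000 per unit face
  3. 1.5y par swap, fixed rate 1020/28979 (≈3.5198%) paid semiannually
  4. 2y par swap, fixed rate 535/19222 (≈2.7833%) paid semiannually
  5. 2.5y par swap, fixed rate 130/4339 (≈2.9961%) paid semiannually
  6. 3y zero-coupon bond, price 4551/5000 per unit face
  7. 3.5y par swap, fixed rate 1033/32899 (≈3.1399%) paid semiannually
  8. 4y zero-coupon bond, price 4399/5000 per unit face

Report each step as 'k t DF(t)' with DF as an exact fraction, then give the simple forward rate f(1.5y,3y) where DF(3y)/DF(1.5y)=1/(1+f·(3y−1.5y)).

step 1 [0.5y] bond c/2=17/400: DF=(4079511/4000000 − 17/400·(0))/(1+17/400) = 9783/10000 ≈ 0.978300
step 2 [1y] zero: DF = P = 4853/5000 ≈ 0.970600
step 3 [1.5y] swap r/2=510/28979: DF=(1 − 510/28979·(0.978300+0.970600))/(1+510/28979) = 949/1000 ≈ 0.949000
step 4 [2y] swap r/2=535/38444: DF=(1 − 535/38444·(0.978300+0.970600+0.949000))/(1+535/38444) = 1893/2000 ≈ 0.946500
step 5 [2.5y] swap r/2=65/4339: DF=(1 − 65/4339·(0.978300+0.970600+0.949000+0.946500))/(1+65/4339) = 1857/2000 ≈ 0.928500
step 6 [3y] zero: DF = P = 4551/5000 ≈ 0.910200
step 7 [3.5y] swap r/2=1033/65798: DF=(1 − 1033/65798·(0.978300+0.970600+0.949000+0.946500+0.928500+0.910200))/(1+1033/65798) = 8967/10000 ≈ 0.896700
step 8 [4y] zero: DF = P = 4399/5000 ≈ 0.879800

1 1/2 9783/10000
2 1 4853/5000
3 3/2 949/1000
4 2 1893/2000
5 5/2 1857/2000
6 3 4551/5000
7 7/2 8967/10000
8 4 4399/5000
f(1.5y,3y) = ((949/1000)/(4551/5000) − 1)/(3/2) = 388/13653 ≈ 2.8419%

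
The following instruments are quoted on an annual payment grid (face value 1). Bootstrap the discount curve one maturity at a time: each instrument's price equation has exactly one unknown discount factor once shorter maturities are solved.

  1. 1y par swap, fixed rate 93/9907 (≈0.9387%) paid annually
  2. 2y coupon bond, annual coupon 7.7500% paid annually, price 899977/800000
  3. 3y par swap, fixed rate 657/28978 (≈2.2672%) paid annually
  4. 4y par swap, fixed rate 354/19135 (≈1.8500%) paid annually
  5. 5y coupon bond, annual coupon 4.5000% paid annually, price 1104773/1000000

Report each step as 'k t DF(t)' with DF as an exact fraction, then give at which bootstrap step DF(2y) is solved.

step 1 [1y] swap r/1=93/9907: DF=(1 − 93/9907·(0))/(1+93/9907) = 9907/10000 ≈ 0.990700
step 2 [2y] bond c/1=31/400: DF=(899977/800000 − 31/400·(0.990700))/(1+31/400) = 608/625 ≈ 0.972800
step 3 [3y] swap r/1=657/28978: DF=(1 − 657/28978·(0.990700+0.972800))/(1+657/28978) = 9343/10000 ≈ 0.934300
step 4 [4y] swap r/1=354/19135: DF=(1 − 354/19135·(0.990700+0.972800+0.934300))/(1+354/19135) = 2323/2500 ≈ 0.929200
step 5 [5y] bond c/1=9/200: DF=(1104773/1000000 − 9/200·(0.990700+0.972800+0.934300+0.929200))/(1+9/200) = 2231/2500 ≈ 0.892400

1 1 9907/10000
2 2 608/625
3 3 9343/10000
4 4 2323/2500
5 5 2231/2500
DF(2y) is solved at step 2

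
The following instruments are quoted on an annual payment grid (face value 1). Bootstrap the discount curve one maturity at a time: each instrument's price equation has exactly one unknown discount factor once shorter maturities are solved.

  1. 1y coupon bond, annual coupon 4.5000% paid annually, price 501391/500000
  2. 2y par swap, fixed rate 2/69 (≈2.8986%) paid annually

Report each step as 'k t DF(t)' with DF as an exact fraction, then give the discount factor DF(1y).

step 1 [1y] bond c/1=9/200: DF=(501391/500000 − 9/200·(0))/(1+9/200) = 2399/2500 ≈ 0.959600
step 2 [2y] swap r/1=2/69: DF=(1 − 2/69·(0.959600))/(1+2/69) = 1181/1250 ≈ 0.944800

1 1 2399/2500
2 2 1181/1250
DF(1y) = 2399/2500 ≈ 0.959600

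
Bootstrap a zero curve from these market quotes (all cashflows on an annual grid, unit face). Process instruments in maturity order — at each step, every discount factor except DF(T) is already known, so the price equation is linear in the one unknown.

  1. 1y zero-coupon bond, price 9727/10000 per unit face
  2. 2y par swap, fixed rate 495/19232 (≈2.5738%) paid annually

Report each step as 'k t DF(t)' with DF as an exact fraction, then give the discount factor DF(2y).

1 1 9727/10000
2 2 1901/2000
DF(2y) = 1901/2000 ≈ 0.950500

step 1 [1y] zero: DF = P = 9727/10000 ≈ 0.972700
step 2 [2y] swap r/1=495/19232: DF=(1 − 495/19232·(0.972700))/(1+495/19232) = 1901/2000 ≈ 0.950500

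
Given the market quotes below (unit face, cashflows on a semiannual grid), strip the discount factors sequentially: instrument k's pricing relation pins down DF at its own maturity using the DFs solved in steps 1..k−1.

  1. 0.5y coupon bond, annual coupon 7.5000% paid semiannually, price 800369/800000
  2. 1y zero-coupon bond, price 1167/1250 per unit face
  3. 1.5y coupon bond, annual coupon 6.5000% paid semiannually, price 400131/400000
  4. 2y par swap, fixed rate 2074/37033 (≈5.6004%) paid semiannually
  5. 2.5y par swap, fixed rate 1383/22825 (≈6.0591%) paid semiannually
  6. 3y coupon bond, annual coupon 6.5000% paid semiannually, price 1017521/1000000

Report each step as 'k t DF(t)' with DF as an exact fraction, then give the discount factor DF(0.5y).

1 1/2 9643/10000
2 1 1167/1250
3 3/2 9091/10000
4 2 8963/10000
5 5/2 8617/10000
6 3 4209/5000
DF(0.5y) = 9643/10000 ≈ 0.964300

step 1 [0.5y] bond c/2=3/80: DF=(800369/800000 − 3/80·(0))/(1+3/80) = 9643/10000 ≈ 0.964300
step 2 [1y] zero: DF = P = 1167/1250 ≈ 0.933600
step 3 [1.5y] bond c/2=13/400: DF=(400131/400000 − 13/400·(0.964300+0.933600))/(1+13/400) = 9091/10000 ≈ 0.909100
step 4 [2y] swap r/2=1037/37033: DF=(1 − 1037/37033·(0.964300+0.933600+0.909100))/(1+1037/37033) = 8963/10000 ≈ 0.896300
step 5 [2.5y] swap r/2=1383/45650: DF=(1 − 1383/45650·(0.964300+0.933600+0.909100+0.896300))/(1+1383/45650) = 8617/10000 ≈ 0.861700
step 6 [3y] bond c/2=13/400: DF=(1017521/1000000 − 13/400·(0.964300+0.933600+0.909100+0.896300+0.861700))/(1+13/400) = 4209/5000 ≈ 0.841800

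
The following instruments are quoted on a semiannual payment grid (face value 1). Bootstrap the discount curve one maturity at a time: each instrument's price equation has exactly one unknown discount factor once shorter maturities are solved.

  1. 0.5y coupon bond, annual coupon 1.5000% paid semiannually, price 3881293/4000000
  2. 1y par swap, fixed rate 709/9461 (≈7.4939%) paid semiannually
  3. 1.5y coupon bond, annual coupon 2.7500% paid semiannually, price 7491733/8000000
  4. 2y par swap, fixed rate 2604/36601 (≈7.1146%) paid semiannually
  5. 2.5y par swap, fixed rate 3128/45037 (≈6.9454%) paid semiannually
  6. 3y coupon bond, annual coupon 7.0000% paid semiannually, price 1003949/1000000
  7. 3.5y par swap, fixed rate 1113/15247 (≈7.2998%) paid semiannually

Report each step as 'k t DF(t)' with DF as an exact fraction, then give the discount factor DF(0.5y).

step 1 [0.5y] bond c/2=3/400: DF=(3881293/4000000 − 3/400·(0))/(1+3/400) = 9631/10000 ≈ 0.963100
step 2 [1y] swap r/2=709/18922: DF=(1 − 709/18922·(0.963100))/(1+709/18922) = 9291/10000 ≈ 0.929100
step 3 [1.5y] bond c/2=11/800: DF=(7491733/8000000 − 11/800·(0.963100+0.929100))/(1+11/800) = 8981/10000 ≈ 0.898100
step 4 [2y] swap r/2=1302/36601: DF=(1 − 1302/36601·(0.963100+0.929100+0.898100))/(1+1302/36601) = 4349/5000 ≈ 0.869800
step 5 [2.5y] swap r/2=1564/45037: DF=(1 − 1564/45037·(0.963100+0.929100+0.898100+0.869800))/(1+1564/45037) = 2109/2500 ≈ 0.843600
step 6 [3y] bond c/2=7/200: DF=(1003949/1000000 − 7/200·(0.963100+0.929100+0.898100+0.869800+0.843600))/(1+7/200) = 8177/10000 ≈ 0.817700
step 7 [3.5y] swap r/2=1113/30494: DF=(1 − 1113/30494·(0.963100+0.929100+0.898100+0.869800+0.843600+0.817700))/(1+1113/30494) = 3887/5000 ≈ 0.777400

1 1/2 9631/10000
2 1 9291/10000
3 3/2 8981/10000
4 2 4349/5000
5 5/2 2109/2500
6 3 8177/10000
7 7/2 3887/5000
DF(0.5y) = 9631/10000 ≈ 0.963100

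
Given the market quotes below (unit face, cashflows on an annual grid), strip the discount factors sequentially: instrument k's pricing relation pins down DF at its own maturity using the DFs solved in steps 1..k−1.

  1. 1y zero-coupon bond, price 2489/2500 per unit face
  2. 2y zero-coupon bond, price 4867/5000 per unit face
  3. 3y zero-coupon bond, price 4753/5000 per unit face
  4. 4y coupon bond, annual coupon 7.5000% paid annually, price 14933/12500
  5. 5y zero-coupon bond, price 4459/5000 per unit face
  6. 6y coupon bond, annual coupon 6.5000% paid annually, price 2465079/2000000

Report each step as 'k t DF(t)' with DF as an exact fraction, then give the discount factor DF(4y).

step 1 [1y] zero: DF = P = 2489/2500 ≈ 0.995600
step 2 [2y] zero: DF = P = 4867/5000 ≈ 0.973400
step 3 [3y] zero: DF = P = 4753/5000 ≈ 0.950600
step 4 [4y] bond c/1=3/40: DF=(14933/12500 − 3/40·(0.995600+0.973400+0.950600))/(1+3/40) = 2269/2500 ≈ 0.907600
step 5 [5y] zero: DF = P = 4459/5000 ≈ 0.891800
step 6 [6y] bond c/1=13/200: DF=(2465079/2000000 − 13/200·(0.995600+0.973400+0.950600+0.907600+0.891800))/(1+13/200) = 8693/10000 ≈ 0.869300

1 1 2489/2500
2 2 4867/5000
3 3 4753/5000
4 4 2269/2500
5 5 4459/5000
6 6 8693/10000
DF(4y) = 2269/2500 ≈ 0.907600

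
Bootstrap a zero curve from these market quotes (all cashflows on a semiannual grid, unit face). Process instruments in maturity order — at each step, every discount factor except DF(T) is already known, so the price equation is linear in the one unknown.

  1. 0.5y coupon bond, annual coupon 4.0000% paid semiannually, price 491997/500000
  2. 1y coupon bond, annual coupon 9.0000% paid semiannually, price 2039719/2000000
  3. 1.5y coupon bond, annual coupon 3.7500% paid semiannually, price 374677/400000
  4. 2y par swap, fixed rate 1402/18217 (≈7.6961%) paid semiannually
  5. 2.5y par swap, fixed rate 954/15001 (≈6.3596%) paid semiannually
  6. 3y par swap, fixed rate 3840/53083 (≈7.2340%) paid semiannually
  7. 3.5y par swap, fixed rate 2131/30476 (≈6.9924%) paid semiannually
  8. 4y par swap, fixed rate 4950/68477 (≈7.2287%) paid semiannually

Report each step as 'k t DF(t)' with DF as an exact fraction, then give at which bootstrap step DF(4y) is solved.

step 1 [0.5y] bond c/2=1/50: DF=(491997/500000 − 1/50·(0))/(1+1/50) = 9647/10000 ≈ 0.964700
step 2 [1y] bond c/2=9/200: DF=(2039719/2000000 − 9/200·(0.964700))/(1+9/200) = 584/625 ≈ 0.934400
step 3 [1.5y] bond c/2=3/160: DF=(374677/400000 − 3/160·(0.964700+0.934400))/(1+3/160) = 1769/2000 ≈ 0.884500
step 4 [2y] swap r/2=701/18217: DF=(1 − 701/18217·(0.964700+0.934400+0.884500))/(1+701/18217) = 4299/5000 ≈ 0.859800
step 5 [2.5y] swap r/2=477/15001: DF=(1 − 477/15001·(0.964700+0.934400+0.884500+0.859800))/(1+477/15001) = 8569/10000 ≈ 0.856900
step 6 [3y] swap r/2=1920/53083: DF=(1 − 1920/53083·(0.964700+0.934400+0.884500+0.859800+0.856900))/(1+1920/53083) = 101/125 ≈ 0.808000
step 7 [3.5y] swap r/2=2131/60952: DF=(1 − 2131/60952·(0.964700+0.934400+0.884500+0.859800+0.856900+0.808000))/(1+2131/60952) = 7869/10000 ≈ 0.786900
step 8 [4y] swap r/2=2475/68477: DF=(1 − 2475/68477·(0.964700+0.934400+0.884500+0.859800+0.856900+0.808000+0.786900))/(1+2475/68477) = 301/400 ≈ 0.752500

1 1/2 9647/10000
2 1 584/625
3 3/2 1769/2000
4 2 4299/5000
5 5/2 8569/10000
6 3 101/125
7 7/2 7869/10000
8 4 301/400
DF(4y) is solved at step 8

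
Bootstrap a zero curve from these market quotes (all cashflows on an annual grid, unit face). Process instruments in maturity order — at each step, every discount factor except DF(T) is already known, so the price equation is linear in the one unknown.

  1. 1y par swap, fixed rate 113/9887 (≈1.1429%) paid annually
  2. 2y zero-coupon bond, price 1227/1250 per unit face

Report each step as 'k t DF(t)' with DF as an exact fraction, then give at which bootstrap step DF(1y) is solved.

step 1 [1y] swap r/1=113/9887: DF=(1 − 113/9887·(0))/(1+113/9887) = 9887/10000 ≈ 0.988700
step 2 [2y] zero: DF = P = 1227/1250 ≈ 0.981600

1 1 9887/10000
2 2 1227/1250
DF(1y) is solved at step 1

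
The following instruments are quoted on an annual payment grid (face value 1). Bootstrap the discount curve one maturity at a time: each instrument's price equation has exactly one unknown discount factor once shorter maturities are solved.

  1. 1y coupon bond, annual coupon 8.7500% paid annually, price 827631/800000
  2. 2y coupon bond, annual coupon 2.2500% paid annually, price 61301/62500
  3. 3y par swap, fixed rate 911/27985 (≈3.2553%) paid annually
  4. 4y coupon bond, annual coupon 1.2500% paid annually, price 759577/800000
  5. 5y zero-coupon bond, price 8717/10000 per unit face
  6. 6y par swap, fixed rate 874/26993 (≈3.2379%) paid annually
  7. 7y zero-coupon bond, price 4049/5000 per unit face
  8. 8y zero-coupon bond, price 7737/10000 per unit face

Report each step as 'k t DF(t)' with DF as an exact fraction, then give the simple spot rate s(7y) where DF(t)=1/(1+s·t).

step 1 [1y] bond c/1=7/80: DF=(827631/800000 − 7/80·(0))/(1+7/80) = 9513/10000 ≈ 0.951300
step 2 [2y] bond c/1=9/400: DF=(61301/62500 − 9/400·(0.951300))/(1+9/400) = 9383/10000 ≈ 0.938300
step 3 [3y] swap r/1=911/27985: DF=(1 − 911/27985·(0.951300+0.938300))/(1+911/27985) = 9089/10000 ≈ 0.908900
step 4 [4y] bond c/1=1/80: DF=(759577/800000 − 1/80·(0.951300+0.938300+0.908900))/(1+1/80) = 1129/1250 ≈ 0.903200
step 5 [5y] zero: DF = P = 8717/10000 ≈ 0.871700
step 6 [6y] swap r/1=874/26993: DF=(1 − 874/26993·(0.951300+0.938300+0.908900+0.903200+0.871700))/(1+874/26993) = 2063/2500 ≈ 0.825200
step 7 [7y] zero: DF = P = 4049/5000 ≈ 0.809800
step 8 [8y] zero: DF = P = 7737/10000 ≈ 0.773700

1 1 9513/10000
2 2 9383/10000
3 3 9089/10000
4 4 1129/1250
5 5 8717/10000
6 6 2063/2500
7 7 4049/5000
8 8 7737/10000
s(7y) = (1/(4049/5000) − 1)/(7) = 951/28343 ≈ 3.3553%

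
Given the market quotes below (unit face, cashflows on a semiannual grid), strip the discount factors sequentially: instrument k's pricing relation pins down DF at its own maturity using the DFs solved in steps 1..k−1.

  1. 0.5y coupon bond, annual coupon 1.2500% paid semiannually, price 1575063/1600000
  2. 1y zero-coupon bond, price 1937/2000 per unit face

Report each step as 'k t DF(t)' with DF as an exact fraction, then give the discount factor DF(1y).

step 1 [0.5y] bond c/2=1/160: DF=(1575063/1600000 − 1/160·(0))/(1+1/160) = 9783/10000 ≈ 0.978300
step 2 [1y] zero: DF = P = 1937/2000 ≈ 0.968500

1 1/2 9783/10000
2 1 1937/2000
DF(1y) = 1937/2000 ≈ 0.968500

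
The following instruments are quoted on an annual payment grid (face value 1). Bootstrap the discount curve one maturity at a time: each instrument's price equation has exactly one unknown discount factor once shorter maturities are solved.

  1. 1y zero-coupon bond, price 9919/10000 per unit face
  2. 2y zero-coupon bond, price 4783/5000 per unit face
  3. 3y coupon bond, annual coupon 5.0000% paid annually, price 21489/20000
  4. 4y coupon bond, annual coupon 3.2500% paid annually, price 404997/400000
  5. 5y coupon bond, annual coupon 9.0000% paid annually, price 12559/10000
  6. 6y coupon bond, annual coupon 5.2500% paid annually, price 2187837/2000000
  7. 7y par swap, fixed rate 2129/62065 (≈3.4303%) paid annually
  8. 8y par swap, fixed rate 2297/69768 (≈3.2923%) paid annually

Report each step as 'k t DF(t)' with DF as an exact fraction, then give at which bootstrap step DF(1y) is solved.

step 1 [1y] zero: DF = P = 9919/10000 ≈ 0.991900
step 2 [2y] zero: DF = P = 4783/5000 ≈ 0.956600
step 3 [3y] bond c/1=1/20: DF=(21489/20000 − 1/20·(0.991900+0.956600))/(1+1/20) = 1861/2000 ≈ 0.930500
step 4 [4y] bond c/1=13/400: DF=(404997/400000 − 13/400·(0.991900+0.956600+0.930500))/(1+13/400) = 89/100 ≈ 0.890000
step 5 [5y] bond c/1=9/100: DF=(12559/10000 − 9/100·(0.991900+0.956600+0.930500+0.890000))/(1+9/100) = 841/1000 ≈ 0.841000
step 6 [6y] bond c/1=21/400: DF=(2187837/2000000 − 21/400·(0.991900+0.956600+0.930500+0.890000+0.841000))/(1+21/400) = 4047/5000 ≈ 0.809400
step 7 [7y] swap r/1=2129/62065: DF=(1 − 2129/62065·(0.991900+0.956600+0.930500+0.890000+0.841000+0.809400))/(1+2129/62065) = 7871/10000 ≈ 0.787100
step 8 [8y] swap r/1=2297/69768: DF=(1 − 2297/69768·(0.991900+0.956600+0.930500+0.890000+0.841000+0.809400+0.787100))/(1+2297/69768) = 7703/10000 ≈ 0.770300

1 1 9919/10000
2 2 4783/5000
3 3 1861/2000
4 4 89/100
5 5 841/1000
6 6 4047/5000
7 7 7871/10000
8 8 7703/10000
DF(1y) is solved at step 1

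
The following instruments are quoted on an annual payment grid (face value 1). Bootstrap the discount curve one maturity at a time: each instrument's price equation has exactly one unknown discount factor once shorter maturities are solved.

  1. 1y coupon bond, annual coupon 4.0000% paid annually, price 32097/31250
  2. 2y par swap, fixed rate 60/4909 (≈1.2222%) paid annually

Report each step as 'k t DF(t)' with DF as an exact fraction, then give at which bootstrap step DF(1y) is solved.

1 1 2469/2500
2 2 122/125
DF(1y) is solved at step 1

step 1 [1y] bond c/1=1/25: DF=(32097/31250 − 1/25·(0))/(1+1/25) = 2469/2500 ≈ 0.987600
step 2 [2y] swap r/1=60/4909: DF=(1 − 60/4909·(0.987600))/(1+60/4909) = 122/125 ≈ 0.976000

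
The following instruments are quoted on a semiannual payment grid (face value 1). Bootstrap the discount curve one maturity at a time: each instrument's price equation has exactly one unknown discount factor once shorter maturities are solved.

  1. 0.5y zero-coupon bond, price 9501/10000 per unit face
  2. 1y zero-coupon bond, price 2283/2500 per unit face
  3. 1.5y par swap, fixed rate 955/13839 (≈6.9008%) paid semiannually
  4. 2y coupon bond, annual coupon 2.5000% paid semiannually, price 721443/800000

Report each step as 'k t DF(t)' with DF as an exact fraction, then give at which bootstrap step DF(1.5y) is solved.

step 1 [0.5y] zero: DF = P = 9501/10000 ≈ 0.950100
step 2 [1y] zero: DF = P = 2283/2500 ≈ 0.913200
step 3 [1.5y] swap r/2=955/27678: DF=(1 − 955/27678·(0.950100+0.913200))/(1+955/27678) = 1809/2000 ≈ 0.904500
step 4 [2y] bond c/2=1/80: DF=(721443/800000 − 1/80·(0.950100+0.913200+0.904500))/(1+1/80) = 1713/2000 ≈ 0.856500

1 1/2 9501/10000
2 1 2283/2500
3 3/2 1809/2000
4 2 1713/2000
DF(1.5y) is solved at step 3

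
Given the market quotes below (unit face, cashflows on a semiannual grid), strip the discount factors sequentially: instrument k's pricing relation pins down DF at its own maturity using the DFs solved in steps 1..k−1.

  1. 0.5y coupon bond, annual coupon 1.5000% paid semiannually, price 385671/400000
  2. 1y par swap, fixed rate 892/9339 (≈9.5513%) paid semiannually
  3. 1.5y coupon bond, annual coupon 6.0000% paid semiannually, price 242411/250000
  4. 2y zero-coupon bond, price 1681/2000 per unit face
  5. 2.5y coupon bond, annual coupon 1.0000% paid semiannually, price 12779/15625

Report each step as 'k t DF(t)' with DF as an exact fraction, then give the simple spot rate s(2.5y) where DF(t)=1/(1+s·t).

step 1 [0.5y] bond c/2=3/400: DF=(385671/400000 − 3/400·(0))/(1+3/400) = 957/1000 ≈ 0.957000
step 2 [1y] swap r/2=446/9339: DF=(1 − 446/9339·(0.957000))/(1+446/9339) = 2277/2500 ≈ 0.910800
step 3 [1.5y] bond c/2=3/100: DF=(242411/250000 − 3/100·(0.957000+0.910800))/(1+3/100) = 887/1000 ≈ 0.887000
step 4 [2y] zero: DF = P = 1681/2000 ≈ 0.840500
step 5 [2.5y] bond c/2=1/200: DF=(12779/15625 − 1/200·(0.957000+0.910800+0.887000+0.840500))/(1+1/200) = 7959/10000 ≈ 0.795900

1 1/2 957/1000
2 1 2277/2500
3 3/2 887/1000
4 2 1681/2000
5 5/2 7959/10000
s(2.5y) = (1/(7959/10000) − 1)/(5/2) = 4082/39795 ≈ 10.2576%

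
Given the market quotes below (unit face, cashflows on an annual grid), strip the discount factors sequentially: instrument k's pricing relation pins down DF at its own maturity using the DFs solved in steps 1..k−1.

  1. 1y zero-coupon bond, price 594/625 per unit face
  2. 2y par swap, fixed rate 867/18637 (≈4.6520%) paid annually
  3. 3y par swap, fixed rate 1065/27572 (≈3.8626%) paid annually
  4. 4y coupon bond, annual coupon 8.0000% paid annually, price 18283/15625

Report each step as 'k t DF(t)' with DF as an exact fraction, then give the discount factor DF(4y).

step 1 [1y] zero: DF = P = 594/625 ≈ 0.950400
step 2 [2y] swap r/1=867/18637: DF=(1 − 867/18637·(0.950400))/(1+867/18637) = 9133/10000 ≈ 0.913300
step 3 [3y] swap r/1=1065/27572: DF=(1 − 1065/27572·(0.950400+0.913300))/(1+1065/27572) = 1787/2000 ≈ 0.893500
step 4 [4y] bond c/1=2/25: DF=(18283/15625 − 2/25·(0.950400+0.913300+0.893500))/(1+2/25) = 1099/1250 ≈ 0.879200

1 1 594/625
2 2 9133/10000
3 3 1787/2000
4 4 1099/1250
DF(4y) = 1099/1250 ≈ 0.879200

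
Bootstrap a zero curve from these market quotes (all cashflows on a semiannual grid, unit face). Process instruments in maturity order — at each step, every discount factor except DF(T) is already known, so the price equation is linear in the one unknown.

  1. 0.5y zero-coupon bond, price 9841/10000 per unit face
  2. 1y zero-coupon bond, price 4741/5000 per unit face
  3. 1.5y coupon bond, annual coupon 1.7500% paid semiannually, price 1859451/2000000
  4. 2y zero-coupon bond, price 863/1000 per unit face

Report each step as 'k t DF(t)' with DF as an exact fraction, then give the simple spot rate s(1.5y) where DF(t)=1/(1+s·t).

step 1 [0.5y] zero: DF = P = 9841/10000 ≈ 0.984100
step 2 [1y] zero: DF = P = 4741/5000 ≈ 0.948200
step 3 [1.5y] bond c/2=7/800: DF=(1859451/2000000 − 7/800·(0.984100+0.948200))/(1+7/800) = 9049/10000 ≈ 0.904900
step 4 [2y] zero: DF = P = 863/1000 ≈ 0.863000

1 1/2 9841/10000
2 1 4741/5000
3 3/2 9049/10000
4 2 863/1000
s(1.5y) = (1/(9049/10000) − 1)/(3/2) = 634/9049 ≈ 7.0063%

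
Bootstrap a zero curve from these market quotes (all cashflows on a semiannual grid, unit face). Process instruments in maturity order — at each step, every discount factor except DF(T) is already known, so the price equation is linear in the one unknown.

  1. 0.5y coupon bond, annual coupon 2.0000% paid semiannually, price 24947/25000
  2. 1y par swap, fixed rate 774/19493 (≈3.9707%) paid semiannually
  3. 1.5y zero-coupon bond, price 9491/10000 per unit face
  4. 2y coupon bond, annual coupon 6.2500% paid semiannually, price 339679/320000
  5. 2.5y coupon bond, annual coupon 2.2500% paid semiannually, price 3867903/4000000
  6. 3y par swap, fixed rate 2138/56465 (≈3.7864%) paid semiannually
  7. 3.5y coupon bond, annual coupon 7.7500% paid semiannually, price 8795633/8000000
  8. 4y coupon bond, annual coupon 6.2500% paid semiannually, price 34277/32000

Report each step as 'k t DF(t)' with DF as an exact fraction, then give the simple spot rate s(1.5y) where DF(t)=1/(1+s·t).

step 1 [0.5y] bond c/2=1/100: DF=(24947/25000 − 1/100·(0))/(1+1/100) = 247/250 ≈ 0.988000
step 2 [1y] swap r/2=387/19493: DF=(1 − 387/19493·(0.988000))/(1+387/19493) = 9613/10000 ≈ 0.961300
step 3 [1.5y] zero: DF = P = 9491/10000 ≈ 0.949100
step 4 [2y] bond c/2=1/32: DF=(339679/320000 − 1/32·(0.988000+0.961300+0.949100))/(1+1/32) = 1883/2000 ≈ 0.941500
step 5 [2.5y] bond c/2=9/800: DF=(3867903/4000000 − 9/800·(0.988000+0.961300+0.949100+0.941500))/(1+9/800) = 1827/2000 ≈ 0.913500
step 6 [3y] swap r/2=1069/56465: DF=(1 − 1069/56465·(0.988000+0.961300+0.949100+0.941500+0.913500))/(1+1069/56465) = 8931/10000 ≈ 0.893100
step 7 [3.5y] bond c/2=31/800: DF=(8795633/8000000 − 31/800·(0.988000+0.961300+0.949100+0.941500+0.913500+0.893100))/(1+31/800) = 4239/5000 ≈ 0.847800
step 8 [4y] bond c/2=1/32: DF=(34277/32000 − 1/32·(0.988000+0.961300+0.949100+0.941500+0.913500+0.893100+0.847800))/(1+1/32) = 8419/10000 ≈ 0.841900

1 1/2 247/250
2 1 9613/10000
3 3/2 9491/10000
4 2 1883/2000
5 5/2 1827/2000
6 3 8931/10000
7 7/2 4239/5000
8 4 8419/10000
s(1.5y) = (1/(9491/10000) − 1)/(3/2) = 1018/28473 ≈ 3.5753%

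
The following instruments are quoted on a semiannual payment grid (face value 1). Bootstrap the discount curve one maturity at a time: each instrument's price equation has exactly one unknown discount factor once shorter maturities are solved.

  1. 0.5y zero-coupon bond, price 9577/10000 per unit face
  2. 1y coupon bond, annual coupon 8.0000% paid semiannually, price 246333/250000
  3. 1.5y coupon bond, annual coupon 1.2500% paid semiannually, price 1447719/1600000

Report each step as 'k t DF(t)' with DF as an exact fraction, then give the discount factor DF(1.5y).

step 1 [0.5y] zero: DF = P = 9577/10000 ≈ 0.957700
step 2 [1y] bond c/2=1/25: DF=(246333/250000 − 1/25·(0.957700))/(1+1/25) = 4553/5000 ≈ 0.910600
step 3 [1.5y] bond c/2=1/160: DF=(1447719/1600000 − 1/160·(0.957700+0.910600))/(1+1/160) = 2219/2500 ≈ 0.887600

1 1/2 9577/10000
2 1 4553/5000
3 3/2 2219/2500
DF(1.5y) = 2219/2500 ≈ 0.887600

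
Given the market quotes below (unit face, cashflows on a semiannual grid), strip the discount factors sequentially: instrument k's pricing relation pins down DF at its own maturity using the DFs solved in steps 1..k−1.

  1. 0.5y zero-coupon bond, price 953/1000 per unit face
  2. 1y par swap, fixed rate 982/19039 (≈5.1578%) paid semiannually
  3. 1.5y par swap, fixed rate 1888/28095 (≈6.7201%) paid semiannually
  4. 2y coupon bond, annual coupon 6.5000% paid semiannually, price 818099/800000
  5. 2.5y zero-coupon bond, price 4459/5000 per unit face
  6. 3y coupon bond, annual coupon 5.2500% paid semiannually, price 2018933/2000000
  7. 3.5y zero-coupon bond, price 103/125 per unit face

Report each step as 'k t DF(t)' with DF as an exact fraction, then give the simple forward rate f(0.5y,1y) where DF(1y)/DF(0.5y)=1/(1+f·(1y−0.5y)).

step 1 [0.5y] zero: DF = P = 953/1000 ≈ 0.953000
step 2 [1y] swap r/2=491/19039: DF=(1 − 491/19039·(0.953000))/(1+491/19039) = 9509/10000 ≈ 0.950900
step 3 [1.5y] swap r/2=944/28095: DF=(1 − 944/28095·(0.953000+0.950900))/(1+944/28095) = 566/625 ≈ 0.905600
step 4 [2y] bond c/2=13/400: DF=(818099/800000 − 13/400·(0.953000+0.950900+0.905600))/(1+13/400) = 451/500 ≈ 0.902000
step 5 [2.5y] zero: DF = P = 4459/5000 ≈ 0.891800
step 6 [3y] bond c/2=21/800: DF=(2018933/2000000 − 21/800·(0.953000+0.950900+0.905600+0.902000+0.891800))/(1+21/800) = 8659/10000 ≈ 0.865900
step 7 [3.5y] zero: DF = P = 103/125 ≈ 0.824000

1 1/2 953/1000
2 1 9509/10000
3 3/2 566/625
4 2 451/500
5 5/2 4459/5000
6 3 8659/10000
7 7/2 103/125
f(0.5y,1y) = ((953/1000)/(9509/10000) − 1)/(1/2) = 42/9509 ≈ 0.4417%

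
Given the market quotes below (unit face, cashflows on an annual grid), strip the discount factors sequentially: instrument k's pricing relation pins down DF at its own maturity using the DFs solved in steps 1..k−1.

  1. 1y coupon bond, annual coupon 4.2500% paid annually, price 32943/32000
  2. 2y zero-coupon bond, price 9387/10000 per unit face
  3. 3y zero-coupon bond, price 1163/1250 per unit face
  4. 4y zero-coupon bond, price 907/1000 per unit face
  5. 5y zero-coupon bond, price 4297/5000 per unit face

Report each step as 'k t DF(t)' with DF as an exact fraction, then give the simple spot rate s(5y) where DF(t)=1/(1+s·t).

1 1 79/80
2 2 9387/10000
3 3 1163/1250
4 4 907/1000
5 5 4297/5000
s(5y) = (1/(4297/5000) − 1)/(5) = 703/21485 ≈ 3.2721%

step 1 [1y] bond c/1=17/400: DF=(32943/32000 − 17/400·(0))/(1+17/400) = 79/80 ≈ 0.987500
step 2 [2y] zero: DF = P = 9387/10000 ≈ 0.938700
step 3 [3y] zero: DF = P = 1163/1250 ≈ 0.930400
step 4 [4y] zero: DF = P = 907/1000 ≈ 0.907000
step 5 [5y] zero: DF = P = 4297/5000 ≈ 0.859400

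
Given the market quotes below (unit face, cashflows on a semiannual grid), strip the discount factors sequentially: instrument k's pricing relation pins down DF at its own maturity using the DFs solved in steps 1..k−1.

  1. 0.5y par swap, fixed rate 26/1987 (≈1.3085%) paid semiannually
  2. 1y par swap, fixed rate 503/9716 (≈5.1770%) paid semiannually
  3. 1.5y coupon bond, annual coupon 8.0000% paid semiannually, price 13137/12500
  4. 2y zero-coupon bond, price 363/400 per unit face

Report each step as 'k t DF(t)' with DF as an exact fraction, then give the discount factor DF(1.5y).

1 1/2 1987/2000
2 1 9497/10000
3 3/2 4679/5000
4 2 363/400
DF(1.5y) = 4679/5000 ≈ 0.935800

step 1 [0.5y] swap r/2=13/1987: DF=(1 − 13/1987·(0))/(1+13/1987) = 1987/2000 ≈ 0.993500
step 2 [1y] swap r/2=503/19432: DF=(1 − 503/19432·(0.993500))/(1+503/19432) = 9497/10000 ≈ 0.949700
step 3 [1.5y] bond c/2=1/25: DF=(13137/12500 − 1/25·(0.993500+0.949700))/(1+1/25) = 4679/5000 ≈ 0.935800
step 4 [2y] zero: DF = P = 363/400 ≈ 0.907500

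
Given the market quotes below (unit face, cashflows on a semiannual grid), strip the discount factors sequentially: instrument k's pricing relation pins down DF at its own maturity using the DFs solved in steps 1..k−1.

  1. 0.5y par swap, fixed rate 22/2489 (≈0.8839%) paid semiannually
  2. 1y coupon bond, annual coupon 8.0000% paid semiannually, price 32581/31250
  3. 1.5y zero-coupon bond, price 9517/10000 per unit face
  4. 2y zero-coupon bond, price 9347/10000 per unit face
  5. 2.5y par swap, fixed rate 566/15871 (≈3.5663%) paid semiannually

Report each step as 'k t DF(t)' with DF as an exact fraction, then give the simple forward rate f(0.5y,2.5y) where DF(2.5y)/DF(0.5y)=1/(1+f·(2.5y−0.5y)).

1 1/2 2489/2500
2 1 4821/5000
3 3/2 9517/10000
4 2 9347/10000
5 5/2 9151/10000
f(0.5y,2.5y) = ((2489/2500)/(9151/10000) − 1)/(2) = 805/18302 ≈ 4.3984%

step 1 [0.5y] swap r/2=11/2489: DF=(1 − 11/2489·(0))/(1+11/2489) = 2489/2500 ≈ 0.995600
step 2 [1y] bond c/2=1/25: DF=(32581/31250 − 1/25·(0.995600))/(1+1/25) = 4821/5000 ≈ 0.964200
step 3 [1.5y] zero: DF = P = 9517/10000 ≈ 0.951700
step 4 [2y] zero: DF = P = 9347/10000 ≈ 0.934700
step 5 [2.5y] swap r/2=283/15871: DF=(1 − 283/15871·(0.995600+0.964200+0.951700+0.934700))/(1+283/15871) = 9151/10000 ≈ 0.915100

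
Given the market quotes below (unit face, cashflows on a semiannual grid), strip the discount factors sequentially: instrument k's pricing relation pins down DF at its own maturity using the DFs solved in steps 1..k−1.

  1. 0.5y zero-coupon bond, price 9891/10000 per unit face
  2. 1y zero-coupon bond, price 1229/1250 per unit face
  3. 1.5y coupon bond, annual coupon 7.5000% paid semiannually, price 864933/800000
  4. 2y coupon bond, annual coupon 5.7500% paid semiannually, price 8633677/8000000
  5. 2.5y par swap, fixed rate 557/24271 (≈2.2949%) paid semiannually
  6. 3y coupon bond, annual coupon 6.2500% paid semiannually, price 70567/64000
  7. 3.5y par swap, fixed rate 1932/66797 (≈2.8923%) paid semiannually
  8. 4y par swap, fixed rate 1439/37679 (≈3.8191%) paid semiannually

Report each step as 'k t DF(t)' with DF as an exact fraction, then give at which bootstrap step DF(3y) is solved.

step 1 [0.5y] zero: DF = P = 9891/10000 ≈ 0.989100
step 2 [1y] zero: DF = P = 1229/1250 ≈ 0.983200
step 3 [1.5y] bond c/2=3/80: DF=(864933/800000 − 3/80·(0.989100+0.983200))/(1+3/80) = 2427/2500 ≈ 0.970800
step 4 [2y] bond c/2=23/800: DF=(8633677/8000000 − 23/800·(0.989100+0.983200+0.970800))/(1+23/800) = 2417/2500 ≈ 0.966800
step 5 [2.5y] swap r/2=557/48542: DF=(1 − 557/48542·(0.989100+0.983200+0.970800+0.966800))/(1+557/48542) = 9443/10000 ≈ 0.944300
step 6 [3y] bond c/2=1/32: DF=(70567/64000 − 1/32·(0.989100+0.983200+0.970800+0.966800+0.944300))/(1+1/32) = 9221/10000 ≈ 0.922100
step 7 [3.5y] swap r/2=966/66797: DF=(1 − 966/66797·(0.989100+0.983200+0.970800+0.966800+0.944300+0.922100))/(1+966/66797) = 4517/5000 ≈ 0.903400
step 8 [4y] swap r/2=1439/75358: DF=(1 − 1439/75358·(0.989100+0.983200+0.970800+0.966800+0.944300+0.922100+0.903400))/(1+1439/75358) = 8561/10000 ≈ 0.856100

1 1/2 9891/10000
2 1 1229/1250
3 3/2 2427/2500
4 2 2417/2500
5 5/2 9443/10000
6 3 9221/10000
7 7/2 4517/5000
8 4 8561/10000
DF(3y) is solved at step 6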